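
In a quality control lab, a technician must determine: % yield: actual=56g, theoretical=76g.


% yield = actual/theoretical × 100
= 56/76 × 100
= 73.68%

73.68%


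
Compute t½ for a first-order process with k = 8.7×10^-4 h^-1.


t½ = ln2/k = 0.693147/(8.7×10^-4 h^-1)
= 796.7 h

796.7 h


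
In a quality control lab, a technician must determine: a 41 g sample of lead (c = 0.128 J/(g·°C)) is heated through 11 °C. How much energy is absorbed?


q = mcΔT = 41 × 0.128 × 11
= 57.73 J

57.73 J


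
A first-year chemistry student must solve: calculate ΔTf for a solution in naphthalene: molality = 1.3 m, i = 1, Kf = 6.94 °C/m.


ΔTf = Kf × m × i
= 6.94 × 1.3 × 1
= 9.022 °C

9.022 °C


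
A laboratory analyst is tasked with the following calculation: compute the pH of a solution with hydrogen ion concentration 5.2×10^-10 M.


pH = -log10([H+]) = -log10(5.2×10^-10)
= 10 - log10(5.2)
= 10 - 0.72
= 9.28

9.28


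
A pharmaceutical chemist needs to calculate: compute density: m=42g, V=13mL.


ρ = mass/volume
= 42/13
= 3.231 g/mL

3.231 g/mL


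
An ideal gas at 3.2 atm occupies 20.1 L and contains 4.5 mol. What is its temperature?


PV = nRT  (R = 0.08206 L·atm/(mol·K))
T = PV/(nR) = 3.2×20.1/(4.5×0.08206)
= 64.32/0.369270
= 174.18 K

174.18 K


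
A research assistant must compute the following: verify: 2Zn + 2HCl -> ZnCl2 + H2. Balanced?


Equation: 2Zn + 2HCl -> ZnCl2 + H2
Check atoms: Cl: 2=2, H: 2=2, Zn: 2≠1
Not balanced

No, not balanced


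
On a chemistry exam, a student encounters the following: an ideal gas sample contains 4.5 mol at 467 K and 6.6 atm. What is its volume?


PV = nRT  (R = 0.08206 L·atm/(mol·K))
V = nRT/P = 4.5×0.08206×467/6.6
= 26.129 L

26.129 L


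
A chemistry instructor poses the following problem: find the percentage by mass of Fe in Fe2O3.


M(Fe2O3) = 2×55.85 + 3×16.0 = 159.70 g/mol
Mass of Fe = 2 × 55.85 = 111.70 g/mol
% Fe = 111.70/159.70 × 100 = 69.94%

69.94%


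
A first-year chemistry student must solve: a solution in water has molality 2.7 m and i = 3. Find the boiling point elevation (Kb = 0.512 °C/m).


ΔTb = Kb × m × i
= 0.512 × 2.7 × 3
= 4.1472 °C

4.1472 °C


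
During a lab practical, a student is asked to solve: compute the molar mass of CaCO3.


M(CaCO3) = 1×40.08 + 1×12.01 + 3×16.0
= 40.08 + 12.01 + 48.0
= 100.09 g/mol

100.09 g/mol


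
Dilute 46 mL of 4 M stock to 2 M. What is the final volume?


C1V1 = C2V2
4 × 46 = 2 × V2
V2 = 184/2 = 92.0 mL

92.0 mL


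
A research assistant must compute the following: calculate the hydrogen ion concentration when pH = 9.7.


[H+] = 10^(-pH) = 10^(-9.7)
= 2.0×10^-10 M

2.0×10^-10 M


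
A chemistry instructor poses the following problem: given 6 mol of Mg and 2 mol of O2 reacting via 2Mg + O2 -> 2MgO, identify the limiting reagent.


Mole ratio available / coefficient:
  Mg: 6/2 = 3.000
  O2: 2/1 = 2.000
Smaller ratio is limiting.

O2


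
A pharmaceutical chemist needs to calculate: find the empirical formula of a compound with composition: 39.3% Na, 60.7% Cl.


Assume 100 g sample. Moles of each element:
  Na: 39.3/22.99 = 1.709 mol
  Cl: 60.7/35.45 = 1.712 mol
Divide by smallest (1.709):
  Na: 1.709/1.709 = 1.0
  Cl: 1.712/1.709 = 1.0
Empirical formula: NaCl

NaCl


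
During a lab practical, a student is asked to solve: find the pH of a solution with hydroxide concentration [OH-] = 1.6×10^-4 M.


pOH = -log10([OH-]) = -log10(1.6×10^-4)
= 4 - log10(1.6) = 3.8
pH = 14 - pOH = 14 - 3.8 = 10.2

10.2


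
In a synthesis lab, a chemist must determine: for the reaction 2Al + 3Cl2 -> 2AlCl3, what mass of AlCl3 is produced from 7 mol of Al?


Mole ratio AlCl3:Al = 2:2
n(AlCl3) = 7 × 2/2 = 7.000 mol
mass = 7.000 × 133.33 = 933.31 g

933.31 g


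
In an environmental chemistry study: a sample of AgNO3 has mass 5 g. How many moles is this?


M(AgNO3) = 169.88 g/mol
n = mass/M = 5/169.88 = 0.0294 mol

0.0294 mol


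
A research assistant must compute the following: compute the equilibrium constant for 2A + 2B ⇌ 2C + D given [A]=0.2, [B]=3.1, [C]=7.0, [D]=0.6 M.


Kc = [C]^2[D]/([A]^2[B]^2)
= (7.0^2 × 0.6^1)/(0.2^2 × 3.1^2)
= 29.4/0.3844
= 76.48

76.48


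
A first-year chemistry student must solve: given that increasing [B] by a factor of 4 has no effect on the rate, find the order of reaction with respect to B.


rate ∝ [B]^n
rate ∝ [B]^0
Order in B: 0

0


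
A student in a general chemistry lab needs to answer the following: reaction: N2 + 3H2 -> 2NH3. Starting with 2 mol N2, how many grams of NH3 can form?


Mole ratio NH3:N2 = 2:1
n(NH3) = 2 × 2/1 = 4.000 mol
mass = 4.000 × 17.03 = 68.12 g

68.12 g


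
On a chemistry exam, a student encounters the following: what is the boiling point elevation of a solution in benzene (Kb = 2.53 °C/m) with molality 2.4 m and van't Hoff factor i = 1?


ΔTb = Kb × m × i
= 2.53 × 2.4 × 1
= 6.072 °C

6.072 °C


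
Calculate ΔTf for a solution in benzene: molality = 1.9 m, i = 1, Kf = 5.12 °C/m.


ΔTf = Kf × m × i
= 5.12 × 1.9 × 1
= 9.728 °C

9.728 °C


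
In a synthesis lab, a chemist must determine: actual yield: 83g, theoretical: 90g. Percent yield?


% yield = actual/theoretical × 100
= 83/90 × 100
= 92.22%

92.22%


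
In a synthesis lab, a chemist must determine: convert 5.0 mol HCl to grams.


M(HCl) = 36.46 g/mol
mass = n × M = 5.0 × 36.46 = 182.30 g

182.30 g


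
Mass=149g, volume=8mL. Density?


ρ = mass/volume
= 149/8
= 18.625 g/mL

18.625 g/mL


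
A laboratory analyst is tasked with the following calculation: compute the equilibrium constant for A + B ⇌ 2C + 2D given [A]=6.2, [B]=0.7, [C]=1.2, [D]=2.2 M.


Kc = [C]^2[D]^2/([A][B])
= (1.2^2 × 2.2^2)/(6.2^1 × 0.7^1)
= 6.9696/4.34
= 1.606

1.606


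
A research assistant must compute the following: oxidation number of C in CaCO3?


(+2) + x + 3(-2) = 0, so x = +4
Oxidation number: +4

+4


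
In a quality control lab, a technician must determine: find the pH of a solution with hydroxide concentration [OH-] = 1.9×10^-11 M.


pOH = -log10([OH-]) = -log10(1.9×10^-11)
= 11 - log10(1.9) = 10.72
pH = 14 - pOH = 14 - 10.72 = 3.28

3.28


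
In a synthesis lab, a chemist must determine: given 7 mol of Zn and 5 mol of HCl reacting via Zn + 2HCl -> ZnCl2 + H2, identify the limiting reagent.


Mole ratio available / coefficient:
  Zn: 7/1 = 7.000
  HCl: 5/2 = 2.500
Smaller ratio is limiting.

HCl


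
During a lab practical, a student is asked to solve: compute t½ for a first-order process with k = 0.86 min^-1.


t½ = ln2/k = 0.693147/(0.86 min^-1)
= 0.8060 min

0.8060 min


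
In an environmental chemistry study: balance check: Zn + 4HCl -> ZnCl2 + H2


Equation: Zn + 4HCl -> ZnCl2 + H2
Check atoms: Cl: 4≠2, H: 4≠2, Zn: 1=1
Not balanced

No, not balanced


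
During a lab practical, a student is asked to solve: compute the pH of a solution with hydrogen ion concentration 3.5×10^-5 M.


pH = -log10([H+]) = -log10(3.5×10^-5)
= 5 - log10(3.5)
= 5 - 0.54
= 4.46

4.46


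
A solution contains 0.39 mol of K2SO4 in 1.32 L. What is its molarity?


M = n/V = 0.39/1.32 = 0.295 mol/L

0.295 M


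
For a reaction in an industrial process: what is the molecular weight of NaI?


M(NaI) = 1×22.99 + 1×126.9
= 22.99 + 126.9
= 149.89 g/mol

149.89 g/mol


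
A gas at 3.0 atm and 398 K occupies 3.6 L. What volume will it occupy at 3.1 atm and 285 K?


P1V1/T1 = P2V2/T2
V2 = P1V1T2/(T1P2)
= 3.0×3.6×285/(398×3.1)
= 2.495 L

2.495 L


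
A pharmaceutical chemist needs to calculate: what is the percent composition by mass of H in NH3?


M(NH3) = 1×14.01 + 3×1.008 = 17.034 g/mol
Mass of H = 3 × 1.008 = 3.024 g/mol
% H = 3.024/17.034 × 100 = 17.75%

17.75%


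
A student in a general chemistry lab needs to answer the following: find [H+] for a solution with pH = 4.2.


[H+] = 10^(-pH) = 10^(-4.2)
= 6.31×10^-5 M

6.31×10^-5 M


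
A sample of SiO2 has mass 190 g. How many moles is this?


M(SiO2) = 60.09 g/mol
n = mass/M = 190/60.09 = 3.1619 mol

3.1619 mol


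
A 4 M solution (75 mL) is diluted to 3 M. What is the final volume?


C1V1 = C2V2
4 × 75 = 3 × V2
V2 = 300/3 = 100.0 mL

100.0 mL


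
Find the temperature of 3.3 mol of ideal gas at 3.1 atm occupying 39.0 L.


PV = nRT  (R = 0.08206 L·atm/(mol·K))
T = PV/(nR) = 3.1×39.0/(3.3×0.08206)
= 120.90/0.270798
= 446.46 K

446.46 K


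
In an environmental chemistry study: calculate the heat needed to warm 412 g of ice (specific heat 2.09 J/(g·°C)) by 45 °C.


q = mcΔT = 412 × 2.09 × 45
= 38748.60 J

38748.60 J


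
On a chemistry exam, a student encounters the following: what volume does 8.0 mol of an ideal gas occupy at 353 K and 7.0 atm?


PV = nRT  (R = 0.08206 L·atm/(mol·K))
V = nRT/P = 8.0×0.08206×353/7.0
= 33.105 L

33.105 L


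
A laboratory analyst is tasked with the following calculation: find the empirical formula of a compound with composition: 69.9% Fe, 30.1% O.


Assume 100 g sample. Moles of each element:
  Fe: 69.9/55.85 = 1.252 mol
  O: 30.1/16.0 = 1.881 mol
Divide by smallest (1.252):
  Fe: 1.252/1.252 = 1.0
  O: 1.881/1.252 = 1.5
Multiply all ratios by 2 to obtain whole numbers.
Empirical formula: Fe2O3

Fe2O3


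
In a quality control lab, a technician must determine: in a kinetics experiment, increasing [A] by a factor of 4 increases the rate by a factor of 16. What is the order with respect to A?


rate ∝ [A]^n
4^n = 16 → n = 2
Order in A: 2

2


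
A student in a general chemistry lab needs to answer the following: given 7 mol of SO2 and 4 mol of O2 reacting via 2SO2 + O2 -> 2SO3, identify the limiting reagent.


Mole ratio available / coefficient:
  SO2: 7/2 = 3.500
  O2: 4/1 = 4.000
Smaller ratio is limiting.

SO2


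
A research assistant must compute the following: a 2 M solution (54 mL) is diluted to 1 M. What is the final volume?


C1V1 = C2V2
2 × 54 = 1 × V2
V2 = 108/1 = 108.0 mL

108.0 mL


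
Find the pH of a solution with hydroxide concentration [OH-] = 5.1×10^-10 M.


pOH = -log10([OH-]) = -log10(5.1×10^-10)
= 10 - log10(5.1) = 9.29
pH = 14 - pOH = 14 - 9.29 = 4.71

4.71


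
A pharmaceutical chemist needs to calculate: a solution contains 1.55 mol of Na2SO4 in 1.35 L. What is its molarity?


M = n/V = 1.55/1.35 = 1.148 mol/L

1.148 M


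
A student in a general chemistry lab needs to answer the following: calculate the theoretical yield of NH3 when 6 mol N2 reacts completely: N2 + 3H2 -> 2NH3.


Mole ratio NH3:N2 = 2:1
n(NH3) = 6 × 2/1 = 12.000 mol
mass = 12.000 × 17.03 = 204.36 g

204.36 g


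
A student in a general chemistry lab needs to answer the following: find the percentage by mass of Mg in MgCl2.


M(MgCl2) = 1×24.31 + 2×35.45 = 95.21 g/mol
Mass of Mg = 1 × 24.31 = 24.31 g/mol
% Mg = 24.31/95.21 × 100 = 25.53%

25.53%


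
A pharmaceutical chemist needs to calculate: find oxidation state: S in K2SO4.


2(+1) + x + 4(-2) = 0, so x = +6
Oxidation number: +6

+6


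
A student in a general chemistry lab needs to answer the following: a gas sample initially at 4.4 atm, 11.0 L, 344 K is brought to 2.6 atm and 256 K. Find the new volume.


P1V1/T1 = P2V2/T2
V2 = P1V1T2/(T1P2)
= 4.4×11.0×256/(344×2.6)
= 13.853 L

13.853 L


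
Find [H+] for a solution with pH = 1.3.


[H+] = 10^(-pH) = 10^(-1.3)
= 5.01×10^-2 M

5.01×10^-2 M


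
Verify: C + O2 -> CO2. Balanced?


Equation: C + O2 -> CO2
Check atoms: C: 1=1, O: 2=2
Balanced

Yes, balanced


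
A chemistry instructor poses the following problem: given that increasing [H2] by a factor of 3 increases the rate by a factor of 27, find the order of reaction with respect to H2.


rate ∝ [H2]^n
3^n = 27 → n = 3
Order in H2: 3

3


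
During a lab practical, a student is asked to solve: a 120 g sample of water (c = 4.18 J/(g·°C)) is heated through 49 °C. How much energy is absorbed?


q = mcΔT = 120 × 4.18 × 49
= 24578.40 J

24578.40 J


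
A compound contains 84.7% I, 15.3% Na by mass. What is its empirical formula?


Assume 100 g sample. Moles of each element:
  I: 84.7/126.9 = 0.667 mol
  Na: 15.3/22.99 = 0.666 mol
Divide by smallest (0.666):
  I: 0.667/0.666 = 1.0
  Na: 0.666/0.666 = 1.0
Empirical formula: NaI

NaI


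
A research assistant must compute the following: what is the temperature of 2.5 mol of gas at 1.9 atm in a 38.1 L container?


PV = nRT  (R = 0.08206 L·atm/(mol·K))
T = PV/(nR) = 1.9×38.1/(2.5×0.08206)
= 72.39/0.205150
= 352.86 K

352.86 K


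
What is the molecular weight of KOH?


M(KOH) = 1×39.1 + 1×16.0 + 1×1.008
= 39.1 + 16.0 + 1.01
= 56.11 g/mol

56.11 g/mol


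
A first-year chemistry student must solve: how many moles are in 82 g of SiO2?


M(SiO2) = 60.09 g/mol
n = mass/M = 82/60.09 = 1.3646 mol

1.3646 mol


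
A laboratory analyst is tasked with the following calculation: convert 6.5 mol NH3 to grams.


M(NH3) = 17.03 g/mol
mass = n × M = 6.5 × 17.03 = 110.70 g

110.70 g


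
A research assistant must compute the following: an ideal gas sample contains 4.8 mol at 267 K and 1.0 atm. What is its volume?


PV = nRT  (R = 0.08206 L·atm/(mol·K))
V = nRT/P = 4.8×0.08206×267/1.0
= 105.168 L

105.168 L


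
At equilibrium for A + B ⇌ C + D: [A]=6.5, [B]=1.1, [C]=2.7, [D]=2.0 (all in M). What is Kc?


Kc = [C][D]/([A][B])
= (2.7^1 × 2.0^1)/(6.5^1 × 1.1^1)
= 5.4/7.15
= 0.7552

0.7552


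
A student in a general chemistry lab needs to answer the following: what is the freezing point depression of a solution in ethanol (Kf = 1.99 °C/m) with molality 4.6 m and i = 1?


ΔTf = Kf × m × i
= 1.99 × 4.6 × 1
= 9.154 °C

9.154 °C


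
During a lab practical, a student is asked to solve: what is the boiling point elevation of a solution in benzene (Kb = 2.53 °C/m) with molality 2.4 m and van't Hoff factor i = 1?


ΔTb = Kb × m × i
= 2.53 × 2.4 × 1
= 6.072 °C

6.072 °C


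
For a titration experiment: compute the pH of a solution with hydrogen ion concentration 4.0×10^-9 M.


pH = -log10([H+]) = -log10(4.0×10^-9)
= 9 - log10(4.0)
= 9 - 0.6
= 8.4

8.4


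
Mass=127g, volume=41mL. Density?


ρ = mass/volume
= 127/41
= 3.098 g/mL

3.098 g/mL


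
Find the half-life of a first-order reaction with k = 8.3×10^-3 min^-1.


t½ = ln2/k = 0.693147/(8.3×10^-3 min^-1)
= 83.51 min

83.51 min


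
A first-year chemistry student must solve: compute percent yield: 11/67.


% yield = actual/theoretical × 100
= 11/67 × 100
= 16.42%

16.42%


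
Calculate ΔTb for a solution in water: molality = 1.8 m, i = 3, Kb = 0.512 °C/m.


ΔTb = Kb × m × i
= 0.512 × 1.8 × 3
= 2.7648 °C

2.7648 °C


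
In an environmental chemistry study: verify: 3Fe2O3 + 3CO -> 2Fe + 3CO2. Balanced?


Equation: 3Fe2O3 + 3CO -> 2Fe + 3CO2
Check atoms: C: 3=3, Fe: 6≠2, O: 12≠6
Not balanced

No, not balanced


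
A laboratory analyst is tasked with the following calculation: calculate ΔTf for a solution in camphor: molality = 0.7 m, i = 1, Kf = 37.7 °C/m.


ΔTf = Kf × m × i
= 37.7 × 0.7 × 1
= 26.39 °C

26.39 °C


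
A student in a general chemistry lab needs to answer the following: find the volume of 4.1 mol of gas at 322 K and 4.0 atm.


PV = nRT  (R = 0.08206 L·atm/(mol·K))
V = nRT/P = 4.1×0.08206×322/4.0
= 27.084 L

27.084 L


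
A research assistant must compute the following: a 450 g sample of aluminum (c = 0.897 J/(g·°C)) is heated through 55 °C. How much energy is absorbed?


q = mcΔT = 450 × 0.897 × 55
= 22200.75 J

22200.75 J


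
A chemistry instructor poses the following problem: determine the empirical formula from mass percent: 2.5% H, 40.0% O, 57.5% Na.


Assume 100 g sample. Moles of each element:
  H: 2.5/1.008 = 2.48 mol
  O: 40.0/16.0 = 2.5 mol
  Na: 57.5/22.99 = 2.501 mol
Divide by smallest (2.48):
  H: 2.48/2.48 = 1.0
  O: 2.5/2.48 = 1.01
  Na: 2.501/2.48 = 1.01
Empirical formula: NaOH

NaOH


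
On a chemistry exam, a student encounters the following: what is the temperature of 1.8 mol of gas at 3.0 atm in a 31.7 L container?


PV = nRT  (R = 0.08206 L·atm/(mol·K))
T = PV/(nR) = 3.0×31.7/(1.8×0.08206)
= 95.10/0.147708
= 643.84 K

643.84 K


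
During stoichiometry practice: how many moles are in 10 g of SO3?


M(SO3) = 80.07 g/mol
n = mass/M = 10/80.07 = 0.1249 mol

0.1249 mol


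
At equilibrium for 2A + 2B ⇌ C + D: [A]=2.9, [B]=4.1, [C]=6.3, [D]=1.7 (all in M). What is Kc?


Kc = [C][D]/([A]^2[B]^2)
= (6.3^1 × 1.7^1)/(2.9^2 × 4.1^2)
= 10.71/141.3721
= 0.07576

0.07576


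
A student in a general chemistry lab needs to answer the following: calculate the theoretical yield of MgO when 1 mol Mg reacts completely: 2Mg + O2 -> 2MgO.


Mole ratio MgO:Mg = 2:2
n(MgO) = 1 × 2/2 = 1.000 mol
mass = 1.000 × 40.31 = 40.31 g

40.31 g


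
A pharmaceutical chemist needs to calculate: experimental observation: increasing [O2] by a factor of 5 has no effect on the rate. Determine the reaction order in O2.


rate ∝ [O2]^n
rate ∝ [O2]^0
Order in O2: 0

0


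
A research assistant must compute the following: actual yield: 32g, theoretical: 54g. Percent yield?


% yield = actual/theoretical × 100
= 32/54 × 100
= 59.26%

59.26%


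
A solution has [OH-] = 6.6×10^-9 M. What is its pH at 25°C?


pOH = -log10([OH-]) = -log10(6.6×10^-9)
= 9 - log10(6.6) = 8.18
pH = 14 - pOH = 14 - 8.18 = 5.82

5.82


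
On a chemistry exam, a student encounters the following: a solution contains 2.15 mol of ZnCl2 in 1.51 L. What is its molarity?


M = n/V = 2.15/1.51 = 1.424 mol/L

1.424 M


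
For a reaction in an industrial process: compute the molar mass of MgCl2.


M(MgCl2) = 1×24.31 + 2×35.45
= 24.31 + 70.9
= 95.21 g/mol

95.21 g/mol


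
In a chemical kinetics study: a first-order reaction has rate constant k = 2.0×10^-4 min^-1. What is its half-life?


t½ = ln2/k = 0.693147/(2.0×10^-4 min^-1)
= 3466 min

3466 min


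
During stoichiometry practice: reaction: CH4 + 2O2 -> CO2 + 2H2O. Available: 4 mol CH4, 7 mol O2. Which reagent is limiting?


Mole ratio available / coefficient:
  CH4: 4/1 = 4.000
  O2: 7/2 = 3.500
Smaller ratio is limiting.

O2


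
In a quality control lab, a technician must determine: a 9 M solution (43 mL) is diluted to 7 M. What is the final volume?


C1V1 = C2V2
9 × 43 = 7 × V2
V2 = 387/7 = 55.29 mL

55.29 mL


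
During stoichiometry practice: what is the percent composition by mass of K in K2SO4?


M(K2SO4) = 2×39.1 + 1×32.07 + 4×16.0 = 174.27 g/mol
Mass of K = 2 × 39.1 = 78.20 g/mol
% K = 78.20/174.27 × 100 = 44.87%

44.87%


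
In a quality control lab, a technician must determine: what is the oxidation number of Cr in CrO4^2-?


x + 4(-2) = -2, so x = +6
Oxidation number: +6

+6


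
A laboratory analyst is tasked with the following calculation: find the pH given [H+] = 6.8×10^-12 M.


pH = -log10([H+]) = -log10(6.8×10^-12)
= 12 - log10(6.8)
= 12 - 0.83
= 11.17

11.17


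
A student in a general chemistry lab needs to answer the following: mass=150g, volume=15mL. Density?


ρ = mass/volume
= 150/15
= 10.0 g/mL

10.0 g/mL


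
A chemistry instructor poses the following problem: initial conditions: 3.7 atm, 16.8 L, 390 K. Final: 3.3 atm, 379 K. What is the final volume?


P1V1/T1 = P2V2/T2
V2 = P1V1T2/(T1P2)
= 3.7×16.8×379/(390×3.3)
= 18.305 L

18.305 L


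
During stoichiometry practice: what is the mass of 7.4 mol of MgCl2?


M(MgCl2) = 95.21 g/mol
mass = n × M = 7.4 × 95.21 = 704.55 g

704.55 g


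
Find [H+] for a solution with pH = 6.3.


[H+] = 10^(-pH) = 10^(-6.3)
= 5.01×10^-7 M

5.01×10^-7 M


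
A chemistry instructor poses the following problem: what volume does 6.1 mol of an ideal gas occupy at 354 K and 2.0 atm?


PV = nRT  (R = 0.08206 L·atm/(mol·K))
V = nRT/P = 6.1×0.08206×354/2.0
= 88.6 L

88.6 L


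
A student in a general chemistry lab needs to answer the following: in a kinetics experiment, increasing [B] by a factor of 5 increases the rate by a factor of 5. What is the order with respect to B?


rate ∝ [B]^n
5^n = 5 → n = 1
Order in B: 1

1


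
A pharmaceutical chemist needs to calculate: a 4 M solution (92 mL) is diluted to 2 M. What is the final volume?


C1V1 = C2V2
4 × 92 = 2 × V2
V2 = 368/2 = 184.0 mL

184.0 mL


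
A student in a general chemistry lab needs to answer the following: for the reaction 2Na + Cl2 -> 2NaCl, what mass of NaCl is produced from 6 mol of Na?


Mole ratio NaCl:Na = 2:2
n(NaCl) = 6 × 2/2 = 6.000 mol
mass = 6.000 × 58.44 = 350.64 g

350.64 g


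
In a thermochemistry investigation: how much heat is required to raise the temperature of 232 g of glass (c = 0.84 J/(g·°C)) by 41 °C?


q = mcΔT = 232 × 0.84 × 41
= 7990.08 J

7990.08 J


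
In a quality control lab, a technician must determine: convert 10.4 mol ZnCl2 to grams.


M(ZnCl2) = 136.28 g/mol
mass = n × M = 10.4 × 136.28 = 1417.31 g

1417.31 g


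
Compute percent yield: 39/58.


% yield = actual/theoretical × 100
= 39/58 × 100
= 67.24%

67.24%


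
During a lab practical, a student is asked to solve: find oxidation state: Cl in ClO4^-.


x + 4(-2) = -1, so x = +7
Oxidation number: +7

+7


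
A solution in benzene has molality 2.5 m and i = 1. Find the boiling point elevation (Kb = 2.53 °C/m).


ΔTb = Kb × m × i
= 2.53 × 2.5 × 1
= 6.325 °C

6.325 °C


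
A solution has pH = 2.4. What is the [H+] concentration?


[H+] = 10^(-pH) = 10^(-2.4)
= 3.98×10^-3 M

3.98×10^-3 M


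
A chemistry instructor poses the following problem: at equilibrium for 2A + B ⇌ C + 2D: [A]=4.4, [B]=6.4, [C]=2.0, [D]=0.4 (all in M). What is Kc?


Kc = [C][D]^2/([A]^2[B])
= (2.0^1 × 0.4^2)/(4.4^2 × 6.4^1)
= 0.32/123.904
= 0.002583

0.002583


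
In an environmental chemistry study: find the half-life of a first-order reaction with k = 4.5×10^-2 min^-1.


t½ = ln2/k = 0.693147/(4.5×10^-2 min^-1)
= 15.40 min

15.40 min


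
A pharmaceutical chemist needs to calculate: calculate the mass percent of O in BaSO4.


M(BaSO4) = 1×137.33 + 1×32.07 + 4×16.0 = 233.40 g/mol
Mass of O = 4 × 16.0 = 64.00 g/mol
% O = 64.00/233.40 × 100 = 27.42%

27.42%


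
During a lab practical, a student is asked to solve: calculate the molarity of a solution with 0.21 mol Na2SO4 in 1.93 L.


M = n/V = 0.21/1.93 = 0.109 mol/L

0.109 M


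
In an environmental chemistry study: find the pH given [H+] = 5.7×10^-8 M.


pH = -log10([H+]) = -log10(5.7×10^-8)
= 8 - log10(5.7)
= 8 - 0.76
= 7.24

7.24


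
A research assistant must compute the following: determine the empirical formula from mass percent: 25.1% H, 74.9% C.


Assume 100 g sample. Moles of each element:
  H: 25.1/1.008 = 24.901 mol
  C: 74.9/12.01 = 6.236 mol
Divide by smallest (6.236):
  H: 24.901/6.236 = 3.99
  C: 6.236/6.236 = 1.0
Empirical formula: CH4

CH4


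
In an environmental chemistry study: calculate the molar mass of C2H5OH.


M(C2H5OH) = 2×12.01 + 6×1.008 + 1×16.0
= 24.02 + 6.05 + 16.0
= 46.07 g/mol

46.07 g/mol


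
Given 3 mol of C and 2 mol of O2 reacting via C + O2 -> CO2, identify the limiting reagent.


Mole ratio available / coefficient:
  C: 3/1 = 3.000
  O2: 2/1 = 2.000
Smaller ratio is limiting.

O2


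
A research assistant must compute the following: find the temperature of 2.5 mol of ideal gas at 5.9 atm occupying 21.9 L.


PV = nRT  (R = 0.08206 L·atm/(mol·K))
T = PV/(nR) = 5.9×21.9/(2.5×0.08206)
= 129.21/0.205150
= 629.83 K

629.83 K


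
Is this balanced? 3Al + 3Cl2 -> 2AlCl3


Equation: 3Al + 3Cl2 -> 2AlCl3
Check atoms: Al: 3≠2, Cl: 6=6
Not balanced

No, not balanced


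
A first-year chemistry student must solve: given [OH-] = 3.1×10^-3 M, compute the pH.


pOH = -log10([OH-]) = -log10(3.1×10^-3)
= 3 - log10(3.1) = 2.51
pH = 14 - pOH = 14 - 2.51 = 11.49

11.49


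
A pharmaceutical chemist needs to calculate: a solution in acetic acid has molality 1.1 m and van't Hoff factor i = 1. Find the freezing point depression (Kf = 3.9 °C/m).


ΔTf = Kf × m × i
= 3.9 × 1.1 × 1
= 4.29 °C

4.29 °C


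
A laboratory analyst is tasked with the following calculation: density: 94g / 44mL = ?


ρ = mass/volume
= 94/44
= 2.136 g/mL

2.136 g/mL


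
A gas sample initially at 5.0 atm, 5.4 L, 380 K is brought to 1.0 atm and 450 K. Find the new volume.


P1V1/T1 = P2V2/T2
V2 = P1V1T2/(T1P2)
= 5.0×5.4×450/(380×1.0)
= 31.974 L

31.974 L


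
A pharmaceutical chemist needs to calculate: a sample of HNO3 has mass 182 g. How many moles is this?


M(HNO3) = 63.02 g/mol
n = mass/M = 182/63.02 = 2.888 mol

2.888 mol


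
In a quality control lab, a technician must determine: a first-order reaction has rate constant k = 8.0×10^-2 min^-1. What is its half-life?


t½ = ln2/k = 0.693147/(8.0×10^-2 min^-1)
= 8.664 min

8.664 min


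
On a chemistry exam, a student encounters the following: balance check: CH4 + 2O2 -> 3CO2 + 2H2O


Equation: CH4 + 2O2 -> 3CO2 + 2H2O
Check atoms: C: 1≠3, H: 4=4, O: 4≠8
Not balanced

No, not balanced


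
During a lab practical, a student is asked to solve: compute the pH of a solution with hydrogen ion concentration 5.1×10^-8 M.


pH = -log10([H+]) = -log10(5.1×10^-8)
= 8 - log10(5.1)
= 8 - 0.71
= 7.29

7.29


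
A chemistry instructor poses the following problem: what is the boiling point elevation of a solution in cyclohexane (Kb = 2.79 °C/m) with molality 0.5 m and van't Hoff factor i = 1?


ΔTb = Kb × m × i
= 2.79 × 0.5 × 1
= 1.395 °C

1.395 °C


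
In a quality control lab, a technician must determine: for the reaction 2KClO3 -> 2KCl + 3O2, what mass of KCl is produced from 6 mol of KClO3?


Mole ratio KCl:KClO3 = 2:2
n(KCl) = 6 × 2/2 = 6.000 mol
mass = 6.000 × 74.55 = 447.3 g

447.3 g


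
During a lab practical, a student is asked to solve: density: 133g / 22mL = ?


ρ = mass/volume
= 133/22
= 6.045 g/mL

6.045 g/mL


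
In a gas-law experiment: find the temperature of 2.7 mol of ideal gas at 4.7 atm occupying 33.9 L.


PV = nRT  (R = 0.08206 L·atm/(mol·K))
T = PV/(nR) = 4.7×33.9/(2.7×0.08206)
= 159.33/0.221562
= 719.12 K

719.12 K


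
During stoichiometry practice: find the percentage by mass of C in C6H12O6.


M(C6H12O6) = 6×12.01 + 12×1.008 + 6×16.0 = 180.156 g/mol
Mass of C = 6 × 12.01 = 72.06 g/mol
% C = 72.06/180.156 × 100 = 40.00%

40.00%


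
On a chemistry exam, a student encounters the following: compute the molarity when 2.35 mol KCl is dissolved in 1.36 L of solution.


M = n/V = 2.35/1.36 = 1.728 mol/L

1.728 M


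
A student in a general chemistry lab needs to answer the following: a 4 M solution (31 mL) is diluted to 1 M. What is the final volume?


C1V1 = C2V2
4 × 31 = 1 × V2
V2 = 124/1 = 124.0 mL

124.0 mL


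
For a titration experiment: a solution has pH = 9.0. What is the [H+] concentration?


[H+] = 10^(-pH) = 10^(-9.0)
= 1.0×10^-9 M

1.0×10^-9 M


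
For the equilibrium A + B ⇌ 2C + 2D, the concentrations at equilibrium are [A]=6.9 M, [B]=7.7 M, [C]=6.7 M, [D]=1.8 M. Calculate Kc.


Kc = [C]^2[D]^2/([A][B])
= (6.7^2 × 1.8^2)/(6.9^1 × 7.7^1)
= 145.4436/53.13
= 2.738

2.738


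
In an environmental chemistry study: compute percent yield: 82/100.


% yield = actual/theoretical × 100
= 82/100 × 100
= 82.0%

82.0%


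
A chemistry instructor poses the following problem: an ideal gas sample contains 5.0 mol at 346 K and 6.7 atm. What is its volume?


PV = nRT  (R = 0.08206 L·atm/(mol·K))
V = nRT/P = 5.0×0.08206×346/6.7
= 21.189 L

21.189 L


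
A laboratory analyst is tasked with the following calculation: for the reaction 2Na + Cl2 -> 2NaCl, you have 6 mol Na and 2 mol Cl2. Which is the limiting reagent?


Mole ratio available / coefficient:
  Na: 6/2 = 3.000
  Cl2: 2/1 = 2.000
Smaller ratio is limiting.

Cl2


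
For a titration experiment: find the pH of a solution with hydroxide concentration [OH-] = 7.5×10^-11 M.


pOH = -log10([OH-]) = -log10(7.5×10^-11)
= 11 - log10(7.5) = 10.12
pH = 14 - pOH = 14 - 10.12 = 3.88

3.88


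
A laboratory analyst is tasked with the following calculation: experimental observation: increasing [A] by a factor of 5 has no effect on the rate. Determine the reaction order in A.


rate ∝ [A]^n
rate ∝ [A]^0
Order in A: 0

0


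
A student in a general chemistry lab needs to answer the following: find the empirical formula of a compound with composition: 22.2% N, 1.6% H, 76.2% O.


Assume 100 g sample. Moles of each element:
  N: 22.2/14.01 = 1.585 mol
  H: 1.6/1.008 = 1.587 mol
  O: 76.2/16.0 = 4.763 mol
Divide by smallest (1.585):
  N: 1.585/1.585 = 1.0
  H: 1.587/1.585 = 1.0
  O: 4.763/1.585 = 3.01
Empirical formula: HNO3

HNO3


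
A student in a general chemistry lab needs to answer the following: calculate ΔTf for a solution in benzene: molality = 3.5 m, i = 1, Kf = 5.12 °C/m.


ΔTf = Kf × m × i
= 5.12 × 3.5 × 1
= 17.92 °C

17.92 °C


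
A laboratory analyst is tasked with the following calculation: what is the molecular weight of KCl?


M(KCl) = 1×39.1 + 1×35.45
= 39.1 + 35.45
= 74.55 g/mol

74.55 g/mol


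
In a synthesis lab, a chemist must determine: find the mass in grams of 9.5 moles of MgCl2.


M(MgCl2) = 95.21 g/mol
mass = n × M = 9.5 × 95.21 = 904.50 g

904.50 g


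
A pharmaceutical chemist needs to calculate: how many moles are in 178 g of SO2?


M(SO2) = 64.07 g/mol
n = mass/M = 178/64.07 = 2.7782 mol

2.7782 mol


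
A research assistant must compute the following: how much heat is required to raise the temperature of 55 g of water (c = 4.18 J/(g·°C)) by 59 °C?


q = mcΔT = 55 × 4.18 × 59
= 13564.10 J

13564.10 J


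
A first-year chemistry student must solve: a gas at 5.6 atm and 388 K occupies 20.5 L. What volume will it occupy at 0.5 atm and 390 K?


P1V1/T1 = P2V2/T2
V2 = P1V1T2/(T1P2)
= 5.6×20.5×390/(388×0.5)
= 230.784 L

230.784 L


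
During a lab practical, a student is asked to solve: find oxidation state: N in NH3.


x + 3(+1) = 0, so x = -3
Oxidation number: -3

-3


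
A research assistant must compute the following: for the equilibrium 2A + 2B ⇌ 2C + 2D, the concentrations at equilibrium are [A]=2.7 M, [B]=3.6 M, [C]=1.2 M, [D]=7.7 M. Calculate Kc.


Kc = [C]^2[D]^2/([A]^2[B]^2)
= (1.2^2 × 7.7^2)/(2.7^2 × 3.6^2)
= 85.3776/94.4784
= 0.9037

0.9037


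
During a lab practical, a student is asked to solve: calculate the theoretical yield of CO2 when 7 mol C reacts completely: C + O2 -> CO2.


Mole ratio CO2:C = 1:1
n(CO2) = 7 × 1/1 = 7.000 mol
mass = 7.000 × 44.01 = 308.07 g

308.07 g


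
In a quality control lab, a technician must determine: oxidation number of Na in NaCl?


Group 1 metal: +1
Oxidation number: +1

+1


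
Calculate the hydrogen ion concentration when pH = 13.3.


[H+] = 10^(-pH) = 10^(-13.3)
= 5.01×10^-14 M

5.01×10^-14 M


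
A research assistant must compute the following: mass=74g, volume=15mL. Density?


ρ = mass/volume
= 74/15
= 4.933 g/mL

4.933 g/mL


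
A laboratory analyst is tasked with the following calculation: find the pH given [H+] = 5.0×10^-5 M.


pH = -log10([H+]) = -log10(5.0×10^-5)
= 5 - log10(5.0)
= 5 - 0.7
= 4.3

4.3


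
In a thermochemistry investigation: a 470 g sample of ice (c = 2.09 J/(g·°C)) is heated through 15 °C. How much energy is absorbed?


q = mcΔT = 470 × 2.09 × 15
= 14734.50 J

14734.50 J


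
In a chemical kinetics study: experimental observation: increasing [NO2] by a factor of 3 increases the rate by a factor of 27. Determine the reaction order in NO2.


rate ∝ [NO2]^n
3^n = 27 → n = 3
Order in NO2: 3

3


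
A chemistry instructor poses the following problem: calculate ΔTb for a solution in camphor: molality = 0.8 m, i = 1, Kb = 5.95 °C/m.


ΔTb = Kb × m × i
= 5.95 × 0.8 × 1
= 4.76 °C

4.76 °C


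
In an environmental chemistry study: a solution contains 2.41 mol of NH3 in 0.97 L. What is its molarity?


M = n/V = 2.41/0.97 = 2.485 mol/L

2.485 M


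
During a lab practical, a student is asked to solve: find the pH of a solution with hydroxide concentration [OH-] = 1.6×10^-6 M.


pOH = -log10([OH-]) = -log10(1.6×10^-6)
= 6 - log10(1.6) = 5.8
pH = 14 - pOH = 14 - 5.8 = 8.2

8.2


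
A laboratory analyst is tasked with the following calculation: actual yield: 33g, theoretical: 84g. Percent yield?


% yield = actual/theoretical × 100
= 33/84 × 100
= 39.29%

39.29%


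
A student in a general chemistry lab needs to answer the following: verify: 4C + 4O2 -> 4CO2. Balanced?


Equation: 4C + 4O2 -> 4CO2
Check atoms: C: 4=4, O: 8=8
Balanced

Yes, balanced


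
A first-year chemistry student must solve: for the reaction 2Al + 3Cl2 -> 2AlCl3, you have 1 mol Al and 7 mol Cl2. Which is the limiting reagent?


Mole ratio available / coefficient:
  Al: 1/2 = 0.500
  Cl2: 7/3 = 2.333
Smaller ratio is limiting.

Al


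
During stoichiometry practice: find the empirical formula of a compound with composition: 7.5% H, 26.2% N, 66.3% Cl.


Assume 100 g sample. Moles of each element:
  H: 7.5/1.008 = 7.44 mol
  N: 26.2/14.01 = 1.87 mol
  Cl: 66.3/35.45 = 1.87 mol
Divide by smallest (1.87):
  H: 7.44/1.87 = 3.98
  N: 1.87/1.87 = 1.0
  Cl: 1.87/1.87 = 1.0
Empirical formula: NH4Cl

NH4Cl


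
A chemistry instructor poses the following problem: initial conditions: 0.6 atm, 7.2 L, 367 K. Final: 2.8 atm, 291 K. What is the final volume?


P1V1/T1 = P2V2/T2
V2 = P1V1T2/(T1P2)
= 0.6×7.2×291/(367×2.8)
= 1.223 L

1.223 L


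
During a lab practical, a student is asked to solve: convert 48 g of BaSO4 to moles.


M(BaSO4) = 233.4 g/mol
n = mass/M = 48/233.4 = 0.2057 mol

0.2057 mol


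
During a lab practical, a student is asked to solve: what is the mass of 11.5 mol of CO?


M(CO) = 28.01 g/mol
mass = n × M = 11.5 × 28.01 = 322.12 g

322.12 g


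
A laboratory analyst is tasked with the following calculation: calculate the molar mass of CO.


M(CO) = 1×12.01 + 1×16.0
= 12.01 + 16.0
= 28.01 g/mol

28.01 g/mol


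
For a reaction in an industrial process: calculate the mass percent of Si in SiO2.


M(SiO2) = 1×28.09 + 2×16.0 = 60.09 g/mol
Mass of Si = 1 × 28.09 = 28.09 g/mol
% Si = 28.09/60.09 × 100 = 46.75%

46.75%


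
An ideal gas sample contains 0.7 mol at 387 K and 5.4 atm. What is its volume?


PV = nRT  (R = 0.08206 L·atm/(mol·K))
V = nRT/P = 0.7×0.08206×387/5.4
= 4.117 L

4.117 L


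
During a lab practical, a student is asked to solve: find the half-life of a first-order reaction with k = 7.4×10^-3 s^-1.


t½ = ln2/k = 0.693147/(7.4×10^-3 s^-1)
= 93.67 s

93.67 s


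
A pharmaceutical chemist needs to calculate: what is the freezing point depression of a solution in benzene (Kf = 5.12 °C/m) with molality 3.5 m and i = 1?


ΔTf = Kf × m × i
= 5.12 × 3.5 × 1
= 17.92 °C

17.92 °C


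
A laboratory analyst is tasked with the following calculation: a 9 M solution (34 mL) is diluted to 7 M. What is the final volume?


C1V1 = C2V2
9 × 34 = 7 × V2
V2 = 306/7 = 43.71 mL

43.71 mL


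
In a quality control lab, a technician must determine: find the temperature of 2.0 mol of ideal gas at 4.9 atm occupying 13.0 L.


PV = nRT  (R = 0.08206 L·atm/(mol·K))
T = PV/(nR) = 4.9×13.0/(2.0×0.08206)
= 63.70/0.164120
= 388.13 K

388.13 K


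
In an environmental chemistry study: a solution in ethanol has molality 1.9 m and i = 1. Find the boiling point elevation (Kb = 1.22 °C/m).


ΔTb = Kb × m × i
= 1.22 × 1.9 × 1
= 2.318 °C

2.318 °C


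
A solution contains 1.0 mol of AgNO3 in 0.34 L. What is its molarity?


M = n/V = 1.0/0.34 = 2.941 mol/L

2.941 M


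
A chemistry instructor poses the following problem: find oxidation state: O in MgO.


O is usually -2
Oxidation number: -2

-2


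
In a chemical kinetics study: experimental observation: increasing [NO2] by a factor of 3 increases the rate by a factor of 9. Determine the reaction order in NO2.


rate ∝ [NO2]^n
3^n = 9 → n = 2
Order in NO2: 2

2


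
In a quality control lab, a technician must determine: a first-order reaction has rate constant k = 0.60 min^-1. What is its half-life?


t½ = ln2/k = 0.693147/(0.60 min^-1)
= 1.155 min

1.155 min


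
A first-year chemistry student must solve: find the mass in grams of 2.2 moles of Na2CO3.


M(Na2CO3) = 105.99 g/mol
mass = n × M = 2.2 × 105.99 = 233.18 g

233.18 g


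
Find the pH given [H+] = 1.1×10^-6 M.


pH = -log10([H+]) = -log10(1.1×10^-6)
= 6 - log10(1.1)
= 6 - 0.04
= 5.96

5.96


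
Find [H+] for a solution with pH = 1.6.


[H+] = 10^(-pH) = 10^(-1.6)
= 2.51×10^-2 M

2.51×10^-2 M


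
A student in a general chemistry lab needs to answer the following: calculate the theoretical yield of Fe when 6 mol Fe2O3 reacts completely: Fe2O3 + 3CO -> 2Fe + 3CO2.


Mole ratio Fe:Fe2O3 = 2:1
n(Fe) = 6 × 2/1 = 12.000 mol
mass = 12.000 × 55.85 = 670.2 g

670.2 g


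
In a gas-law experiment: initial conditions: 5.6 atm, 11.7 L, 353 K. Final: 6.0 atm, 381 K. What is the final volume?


P1V1/T1 = P2V2/T2
V2 = P1V1T2/(T1P2)
= 5.6×11.7×381/(353×6.0)
= 11.786 L

11.786 L


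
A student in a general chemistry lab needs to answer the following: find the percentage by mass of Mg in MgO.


M(MgO) = 1×24.31 + 1×16.0 = 40.31 g/mol
Mass of Mg = 1 × 24.31 = 24.31 g/mol
% Mg = 24.31/40.31 × 100 = 60.31%

60.31%


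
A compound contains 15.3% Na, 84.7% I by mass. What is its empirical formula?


Assume 100 g sample. Moles of each element:
  Na: 15.3/22.99 = 0.666 mol
  I: 84.7/126.9 = 0.667 mol
Divide by smallest (0.666):
  Na: 0.666/0.666 = 1.0
  I: 0.667/0.666 = 1.0
Empirical formula: NaI

NaI


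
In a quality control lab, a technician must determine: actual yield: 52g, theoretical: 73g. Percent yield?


% yield = actual/theoretical × 100
= 52/73 × 100
= 71.23%

71.23%


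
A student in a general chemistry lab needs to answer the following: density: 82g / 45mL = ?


ρ = mass/volume
= 82/45
= 1.822 g/mL

1.822 g/mL


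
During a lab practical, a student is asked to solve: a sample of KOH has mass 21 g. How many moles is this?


M(KOH) = 56.11 g/mol
n = mass/M = 21/56.11 = 0.3743 mol

0.3743 mol


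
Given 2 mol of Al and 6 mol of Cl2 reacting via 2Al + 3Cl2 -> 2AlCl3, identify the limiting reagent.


Mole ratio available / coefficient:
  Al: 2/2 = 1.000
  Cl2: 6/3 = 2.000
Smaller ratio is limiting.

Al


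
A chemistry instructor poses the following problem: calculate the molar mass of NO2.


M(NO2) = 1×14.01 + 2×16.0
= 14.01 + 32.0
= 46.01 g/mol

46.01 g/mol


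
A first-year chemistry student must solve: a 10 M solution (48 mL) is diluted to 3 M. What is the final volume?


C1V1 = C2V2
10 × 48 = 3 × V2
V2 = 480/3 = 160.0 mL

160.0 mL


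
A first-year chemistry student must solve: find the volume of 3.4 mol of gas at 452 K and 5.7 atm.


PV = nRT  (R = 0.08206 L·atm/(mol·K))
V = nRT/P = 3.4×0.08206×452/5.7
= 22.125 L

22.125 L


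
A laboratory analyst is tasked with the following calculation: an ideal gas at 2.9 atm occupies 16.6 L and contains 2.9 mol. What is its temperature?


PV = nRT  (R = 0.08206 L·atm/(mol·K))
T = PV/(nR) = 2.9×16.6/(2.9×0.08206)
= 48.14/0.237974
= 202.29 K

202.29 K
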